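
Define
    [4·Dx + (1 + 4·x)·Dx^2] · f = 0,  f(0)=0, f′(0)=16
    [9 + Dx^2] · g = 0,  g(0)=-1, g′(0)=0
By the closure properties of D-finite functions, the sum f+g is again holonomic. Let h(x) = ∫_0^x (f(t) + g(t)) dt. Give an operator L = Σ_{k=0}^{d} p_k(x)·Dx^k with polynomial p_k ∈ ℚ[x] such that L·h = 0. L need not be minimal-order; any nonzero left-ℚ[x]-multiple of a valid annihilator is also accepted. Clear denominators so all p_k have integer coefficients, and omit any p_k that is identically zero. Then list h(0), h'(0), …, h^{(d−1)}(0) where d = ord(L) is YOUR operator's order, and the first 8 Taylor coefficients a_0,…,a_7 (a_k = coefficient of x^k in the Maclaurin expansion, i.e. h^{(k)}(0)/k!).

L = (3780 + 2592·x + 5184·x^2)·Dx^2 + (369 + 2124·x + 3888·x^2 + 5184·x^3)·Dx^3 + (420 + 288·x + 576·x^2)·Dx^4 + (41 + 236·x + 432·x^2 + 576·x^3)·Dx^5  (order 5).
h: a_k = 0, -1, 8, -55/6, 64/3, -415/8, 2048/15, -655117/1680, …
ICs: h(0) = 0, h′(0) = -1, h′′(0) = 16, h′′′(0) = -55, h′′′′(0) = 512.

f: a_k = 0, 16, -32, 256/3, -256, 4096/5, -8192/3, 65536/7, …
g: a_k = -1, 0, 9/2, 0, -27/8, 0, 81/80, 0, …
Sum ⇒ L₀ = lclm(L_f,L_g) in ℚ(x)⟨Dx⟩.
h=∫h₀ ⇒ L = L₀·Dx.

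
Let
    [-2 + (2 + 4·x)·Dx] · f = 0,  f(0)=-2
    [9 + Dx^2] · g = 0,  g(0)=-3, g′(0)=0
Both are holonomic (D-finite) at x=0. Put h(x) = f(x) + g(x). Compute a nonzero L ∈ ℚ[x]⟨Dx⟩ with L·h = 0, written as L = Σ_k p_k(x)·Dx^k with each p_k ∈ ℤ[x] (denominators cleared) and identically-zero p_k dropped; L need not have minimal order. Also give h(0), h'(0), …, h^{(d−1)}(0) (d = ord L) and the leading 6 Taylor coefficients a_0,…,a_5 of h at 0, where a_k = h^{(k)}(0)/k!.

L = (-27 - 81·x - 81·x^2) + (18 + 117·x + 243·x^2 + 162·x^3)·Dx + (-3 - 9·x - 9·x^2)·Dx^2 + (2 + 13·x + 27·x^2 + 18·x^3)·Dx^3  (order 3).
h: a_k = -5, -2, 29/2, -1, -71/8, -7/4, …
ICs: h(0) = -5, h′(0) = -2, h′′(0) = 29.

f: a_k = -2, -2, 1, -1, 5/4, -7/4, …
g: a_k = -3, 0, 27/2, 0, -81/8, 0, …
Weyl lclm of L_f,L_g ⇒ L₀ (ord ≤ 3).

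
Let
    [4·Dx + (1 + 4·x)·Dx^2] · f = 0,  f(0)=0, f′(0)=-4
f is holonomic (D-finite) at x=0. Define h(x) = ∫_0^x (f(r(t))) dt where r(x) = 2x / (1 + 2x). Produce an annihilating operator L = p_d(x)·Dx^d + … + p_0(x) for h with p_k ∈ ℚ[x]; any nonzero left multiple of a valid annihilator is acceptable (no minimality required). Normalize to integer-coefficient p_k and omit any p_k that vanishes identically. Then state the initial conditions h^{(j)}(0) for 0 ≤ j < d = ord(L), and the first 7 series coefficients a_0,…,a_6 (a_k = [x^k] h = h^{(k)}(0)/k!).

f: a_k = 0, -4, 8, -64/3, 64, -1024/5, 2048/3, …
Change of var in L_f (x↦r) gives L₀.
h=∫₀ˣh₀: take L = L₀·Dx.
L = (12 + 40·x)·Dx^2 + (1 + 12·x + 20·x^2)·Dx^3  (order 3).
h: a_k = 0, 0, -4, 16, -248/3, 2496/5, -49984/15, …
ICs: h(0) = 0, h′(0) = 0, h′′(0) = -8.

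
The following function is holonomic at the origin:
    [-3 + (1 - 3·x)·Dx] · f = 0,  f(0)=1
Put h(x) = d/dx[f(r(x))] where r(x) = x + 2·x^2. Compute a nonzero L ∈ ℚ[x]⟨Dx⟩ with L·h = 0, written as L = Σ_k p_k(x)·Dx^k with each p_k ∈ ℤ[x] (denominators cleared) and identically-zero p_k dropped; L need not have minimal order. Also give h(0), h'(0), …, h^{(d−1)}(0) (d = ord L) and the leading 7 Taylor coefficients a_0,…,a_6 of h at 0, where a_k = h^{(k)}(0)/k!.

L = (10 + 36·x + 72·x^2) + (-1 - x + 18·x^2 + 24·x^3)·Dx  (order 1).
h: a_k = 3, 30, 189, 1116, 6075, 31914, 162729, …
ICs: h(0) = 3.

f: a_k = 1, 3, 9, 27, 81, 243, 729, …
h₀=f(r): pull back L_f along r ⇒ L₀.
Differentiate: ansatz ord ≤ ord L₀ ⇒ L.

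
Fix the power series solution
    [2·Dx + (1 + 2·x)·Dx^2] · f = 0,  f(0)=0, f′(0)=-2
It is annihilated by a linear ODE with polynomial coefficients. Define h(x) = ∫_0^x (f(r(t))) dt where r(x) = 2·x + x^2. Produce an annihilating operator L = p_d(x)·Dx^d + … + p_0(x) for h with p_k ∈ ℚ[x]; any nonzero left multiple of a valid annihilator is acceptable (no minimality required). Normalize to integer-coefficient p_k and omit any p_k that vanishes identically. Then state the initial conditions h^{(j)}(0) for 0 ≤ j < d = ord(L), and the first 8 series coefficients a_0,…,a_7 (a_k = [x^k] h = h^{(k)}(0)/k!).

L = (3 + 4·x + 2·x^2)·Dx^2 + (1 + 5·x + 6·x^2 + 2·x^3)·Dx^3  (order 3).
h: a_k = 0, 0, -2, 2, -10/3, 34/5, -232/15, 264/7, …
ICs: h(0) = 0, h′(0) = 0, h′′(0) = -4.

f: a_k = 0, -2, 2, -8/3, 4, -32/5, 32/3, -128/7, …
Substitute x→r, Dx→(1/r')Dx; clear ⇒ L₀.
Integrate: L := L₀·Dx.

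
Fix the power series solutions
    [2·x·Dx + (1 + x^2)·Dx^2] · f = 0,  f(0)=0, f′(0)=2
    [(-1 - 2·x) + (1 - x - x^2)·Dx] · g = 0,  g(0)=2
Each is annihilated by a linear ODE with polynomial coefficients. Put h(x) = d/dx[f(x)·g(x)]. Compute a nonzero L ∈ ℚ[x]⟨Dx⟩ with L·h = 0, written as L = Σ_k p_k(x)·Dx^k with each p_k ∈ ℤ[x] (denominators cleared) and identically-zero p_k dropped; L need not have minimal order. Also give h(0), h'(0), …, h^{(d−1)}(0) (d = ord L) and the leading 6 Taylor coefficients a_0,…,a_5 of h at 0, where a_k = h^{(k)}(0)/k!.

L = (2 + 30·x^2 + 24·x^3 + 36·x^4) + (4 + 10·x + 12·x^2 + 22·x^3 + 24·x^4 + 24·x^5)·Dx + (-1 - 2·x^2 + 4·x^3 + 2·x^4 + 4·x^5 + 3·x^6)·Dx^2  (order 2).
h: a_k = 4, 8, 20, 128/3, 272/3, 864/5, …
ICs: h(0) = 4, h′(0) = 8.

f: a_k = 0, 2, 0, -2/3, 0, 2/5, …
g: a_k = 2, 2, 4, 6, 10, 16, …
L₀ := L_f ⊗_s L_g (sym. prod.), ord ≤ 2.
Differentiate: ansatz ord ≤ ord L₀ ⇒ L.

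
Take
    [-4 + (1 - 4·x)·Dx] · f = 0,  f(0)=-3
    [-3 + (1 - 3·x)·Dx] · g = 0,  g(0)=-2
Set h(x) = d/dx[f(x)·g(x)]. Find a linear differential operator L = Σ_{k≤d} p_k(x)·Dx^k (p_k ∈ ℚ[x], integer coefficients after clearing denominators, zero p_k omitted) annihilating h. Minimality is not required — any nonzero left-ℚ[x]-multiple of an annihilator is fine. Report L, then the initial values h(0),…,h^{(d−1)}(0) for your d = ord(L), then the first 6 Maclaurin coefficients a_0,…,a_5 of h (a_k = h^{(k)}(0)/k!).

L = (74 - 504·x + 864·x^2) + (-7 + 73·x - 252·x^2 + 288·x^3)·Dx  (order 1).
h: a_k = 42, 444, 3150, 18744, 101010, 511092, …
ICs: h(0) = 42.

f: a_k = -3, -12, -48, -192, -768, -3072, …
g: a_k = -2, -6, -18, -54, -162, -486, …
L₀ := L_f ⊗_s L_g (sym. prod.), ord ≤ 1.
Derive L from L₀ (diff closure).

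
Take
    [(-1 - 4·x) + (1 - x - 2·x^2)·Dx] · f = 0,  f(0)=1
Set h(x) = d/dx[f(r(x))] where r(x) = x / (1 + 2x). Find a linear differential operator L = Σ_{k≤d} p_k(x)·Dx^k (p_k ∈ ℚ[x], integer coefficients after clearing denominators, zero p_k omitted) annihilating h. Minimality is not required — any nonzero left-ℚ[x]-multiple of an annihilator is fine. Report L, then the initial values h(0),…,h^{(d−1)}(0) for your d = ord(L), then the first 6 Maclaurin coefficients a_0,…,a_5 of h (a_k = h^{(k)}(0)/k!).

f: a_k = 1, 1, 3, 5, 11, 21, …
Change of var in L_f (x↦r) gives L₀.
h=h₀': d/dx-closure on L₀ ⇒ L.
L = 2 + (-1 - 11·x - 36·x^2 - 36·x^3)·Dx  (order 1).
h: a_k = 1, 2, -9, 36, -135, 486, …
ICs: h(0) = 1.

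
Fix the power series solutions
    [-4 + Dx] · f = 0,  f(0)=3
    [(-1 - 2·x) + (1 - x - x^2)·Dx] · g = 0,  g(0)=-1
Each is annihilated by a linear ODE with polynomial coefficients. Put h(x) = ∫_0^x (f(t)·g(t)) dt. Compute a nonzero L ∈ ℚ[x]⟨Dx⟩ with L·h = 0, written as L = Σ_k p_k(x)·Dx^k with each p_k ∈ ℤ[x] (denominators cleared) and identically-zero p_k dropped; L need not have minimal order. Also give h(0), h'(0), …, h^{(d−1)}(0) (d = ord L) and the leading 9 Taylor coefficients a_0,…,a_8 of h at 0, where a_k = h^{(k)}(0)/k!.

L = (5 - 2·x - 4·x^2)·Dx + (-1 + x + x^2)·Dx^2  (order 2).
h: a_k = 0, -3, -15/2, -14, -89/4, -163/5, -694/15, -1373/21, -78227/840, …
ICs: h(0) = 0, h′(0) = -3.

f: a_k = 3, 12, 24, 32, 32, 128/5, 256/15, 1024/105, 512/105, …
g: a_k = -1, -1, -2, -3, -5, -8, -13, -21, -34, …
f·g: L₀ = L_f ⊗_s L_g, ord ≤ 1·1.
∫: right-multiply L₀ by Dx.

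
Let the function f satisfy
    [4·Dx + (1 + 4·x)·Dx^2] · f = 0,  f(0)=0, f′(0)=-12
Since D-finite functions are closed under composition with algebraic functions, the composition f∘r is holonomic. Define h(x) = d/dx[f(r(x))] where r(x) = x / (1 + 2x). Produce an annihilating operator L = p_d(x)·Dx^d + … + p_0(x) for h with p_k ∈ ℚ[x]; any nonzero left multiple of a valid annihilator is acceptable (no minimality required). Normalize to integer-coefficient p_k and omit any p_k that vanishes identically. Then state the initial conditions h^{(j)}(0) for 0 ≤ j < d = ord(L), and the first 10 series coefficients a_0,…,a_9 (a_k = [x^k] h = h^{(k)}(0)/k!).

L = (8 + 24·x) + (1 + 8·x + 12·x^2)·Dx  (order 1).
h: a_k = -12, 96, -624, 3840, -23232, 139776, -839424, 5038080, -30231552, 181395456, …
ICs: h(0) = -12.

f: a_k = 0, -12, 24, -64, 192, -3072/5, 2048, -49152/7, 24576, -262144/3, …
f∘r: x↦r, Dx↦Dx/r' in L_f ⇒ L₀.
h=h₀': d/dx-closure on L₀ ⇒ L.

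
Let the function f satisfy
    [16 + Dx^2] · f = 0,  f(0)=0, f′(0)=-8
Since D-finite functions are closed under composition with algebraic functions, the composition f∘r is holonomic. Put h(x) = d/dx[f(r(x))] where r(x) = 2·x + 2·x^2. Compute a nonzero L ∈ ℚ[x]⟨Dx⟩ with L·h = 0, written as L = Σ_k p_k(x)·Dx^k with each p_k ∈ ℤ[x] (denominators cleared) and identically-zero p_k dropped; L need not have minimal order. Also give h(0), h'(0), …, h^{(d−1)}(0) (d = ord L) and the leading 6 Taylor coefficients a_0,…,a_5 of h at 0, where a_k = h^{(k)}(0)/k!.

f: a_k = 0, -8, 0, 64/3, 0, -256/15, …
Substitute x→r, Dx→(1/r')Dx; clear ⇒ L₀.
Differentiate: ansatz ord ≤ ord L₀ ⇒ L.
L = (76 + 512·x + 1536·x^2 + 2048·x^3 + 1024·x^4) + (-6 - 12·x)·Dx + (1 + 4·x + 4·x^2)·Dx^2  (order 2).
h: a_k = -16, -32, 512, 2048, -512/3, -15360, …
ICs: h(0) = -16, h′(0) = -32.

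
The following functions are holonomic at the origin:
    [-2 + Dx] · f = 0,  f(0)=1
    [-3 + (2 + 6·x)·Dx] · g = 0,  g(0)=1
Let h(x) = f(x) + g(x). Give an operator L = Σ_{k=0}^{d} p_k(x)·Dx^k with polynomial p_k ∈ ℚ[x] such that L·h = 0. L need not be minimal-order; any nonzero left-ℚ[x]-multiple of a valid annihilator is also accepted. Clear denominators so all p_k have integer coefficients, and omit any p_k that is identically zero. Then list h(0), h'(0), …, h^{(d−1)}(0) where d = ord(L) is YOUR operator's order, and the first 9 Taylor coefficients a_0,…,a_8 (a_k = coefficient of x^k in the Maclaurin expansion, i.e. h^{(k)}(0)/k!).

L = (42 + 72·x) + (-25 - 96·x - 144·x^2)·Dx + (2 + 30·x + 72·x^2)·Dx^2  (order 2).
h: a_k = 2, 7/2, 7/8, 145/48, -959/384, 26539/3840, -684809/46080, 22750249/645120, -886555199/10321920, …
ICs: h(0) = 2, h′(0) = 7/2.

f: a_k = 1, 2, 2, 4/3, 2/3, 4/15, 4/45, 8/315, 2/315, …
g: a_k = 1, 3/2, -9/8, 27/16, -405/128, 1701/256, -15309/1024, 72171/2048, -2814669/32768, …
L₀ := lclm(L_f,L_g); ord L₀ ≤ 1+1.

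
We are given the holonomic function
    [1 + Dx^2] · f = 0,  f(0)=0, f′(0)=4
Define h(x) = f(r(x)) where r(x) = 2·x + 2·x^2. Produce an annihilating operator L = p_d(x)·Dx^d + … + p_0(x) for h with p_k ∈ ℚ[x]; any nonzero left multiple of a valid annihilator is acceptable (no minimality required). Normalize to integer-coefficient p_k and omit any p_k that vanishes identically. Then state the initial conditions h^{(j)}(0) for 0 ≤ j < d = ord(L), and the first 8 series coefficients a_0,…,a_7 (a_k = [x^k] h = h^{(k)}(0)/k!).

f: a_k = 0, 4, 0, -2/3, 0, 1/30, 0, -1/1260, …
h₀=f(r): pull back L_f along r ⇒ L₀.
L = (4 + 24·x + 48·x^2 + 32·x^3) - 2·Dx + (1 + 2·x)·Dx^2  (order 2).
h: a_k = 0, 8, 8, -16/3, -16, -224/15, 0, 3328/315, …
ICs: h(0) = 0, h′(0) = 8.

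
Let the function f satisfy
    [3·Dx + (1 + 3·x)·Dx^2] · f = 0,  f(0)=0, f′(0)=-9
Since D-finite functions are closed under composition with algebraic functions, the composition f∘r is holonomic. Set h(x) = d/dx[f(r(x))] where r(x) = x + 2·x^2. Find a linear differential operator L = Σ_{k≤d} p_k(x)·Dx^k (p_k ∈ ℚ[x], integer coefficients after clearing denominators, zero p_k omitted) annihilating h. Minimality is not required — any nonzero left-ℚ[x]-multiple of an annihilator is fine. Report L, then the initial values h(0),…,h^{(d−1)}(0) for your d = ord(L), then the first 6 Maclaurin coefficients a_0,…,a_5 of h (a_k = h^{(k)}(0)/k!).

L = (-1 + 12·x + 24·x^2) + (1 + 7·x + 18·x^2 + 24·x^3)·Dx  (order 1).
h: a_k = -9, -9, 81, -189, 81, 891, …
ICs: h(0) = -9.

f: a_k = 0, -9, 27/2, -27, 243/4, -729/5, …
Change of var in L_f (x↦r) gives L₀.
h₀' ⇒ L via d/dx closure of L₀.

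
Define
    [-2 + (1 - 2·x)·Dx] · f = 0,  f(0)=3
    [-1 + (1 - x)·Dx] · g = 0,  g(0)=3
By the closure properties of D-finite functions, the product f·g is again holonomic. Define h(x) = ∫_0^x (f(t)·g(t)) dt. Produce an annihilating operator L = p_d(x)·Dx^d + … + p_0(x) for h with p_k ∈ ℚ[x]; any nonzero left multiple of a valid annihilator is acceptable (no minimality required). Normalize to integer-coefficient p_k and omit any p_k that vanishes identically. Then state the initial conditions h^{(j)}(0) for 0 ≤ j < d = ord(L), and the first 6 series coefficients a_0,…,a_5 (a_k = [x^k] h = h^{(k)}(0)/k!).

L = (-3 + 4·x)·Dx + (1 - 3·x + 2·x^2)·Dx^2  (order 2).
h: a_k = 0, 9, 27/2, 21, 135/4, 279/5, …
ICs: h(0) = 0, h′(0) = 9.

f: a_k = 3, 6, 12, 24, 48, 96, …
g: a_k = 3, 3, 3, 3, 3, 3, …
L₀ := L_f ⊗_s L_g (sym. prod.), ord ≤ 1.
∫: right-multiply L₀ by Dx.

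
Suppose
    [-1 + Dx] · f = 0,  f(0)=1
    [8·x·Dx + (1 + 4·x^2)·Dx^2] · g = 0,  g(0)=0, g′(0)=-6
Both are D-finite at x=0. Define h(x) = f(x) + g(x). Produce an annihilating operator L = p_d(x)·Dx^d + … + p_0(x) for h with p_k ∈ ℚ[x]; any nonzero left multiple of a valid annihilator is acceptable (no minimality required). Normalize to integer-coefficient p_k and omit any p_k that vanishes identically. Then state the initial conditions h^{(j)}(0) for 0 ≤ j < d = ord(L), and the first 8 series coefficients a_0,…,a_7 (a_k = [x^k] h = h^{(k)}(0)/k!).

f: a_k = 1, 1, 1/2, 1/6, 1/24, 1/120, 1/720, 1/5040, …
g: a_k = 0, -6, 0, 8, 0, -96/5, 0, 384/7, …
h₀=f+g: left-lcm gives L₀, ord ≤ 3.
L = (8 - 8·x - 96·x^2 - 32·x^3)·Dx + (-9 + 88·x^2 - 16·x^4)·Dx^2 + (1 + 8·x + 8·x^2 + 32·x^3 + 16·x^4)·Dx^3  (order 3).
h: a_k = 1, -5, 1/2, 49/6, 1/24, -2303/120, 1/720, 276481/5040, …
ICs: h(0) = 1, h′(0) = -5, h′′(0) = 1.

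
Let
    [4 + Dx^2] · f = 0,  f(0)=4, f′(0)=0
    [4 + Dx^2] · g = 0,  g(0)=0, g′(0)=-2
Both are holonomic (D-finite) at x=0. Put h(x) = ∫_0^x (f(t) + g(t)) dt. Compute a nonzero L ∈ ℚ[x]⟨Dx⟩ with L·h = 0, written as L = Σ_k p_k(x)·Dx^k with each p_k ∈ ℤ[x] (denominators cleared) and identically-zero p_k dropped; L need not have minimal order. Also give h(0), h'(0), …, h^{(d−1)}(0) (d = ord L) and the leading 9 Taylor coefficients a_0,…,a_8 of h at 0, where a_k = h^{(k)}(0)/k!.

f: a_k = 4, 0, -8, 0, 8/3, 0, -16/45, 0, 8/315, …
g: a_k = 0, -2, 0, 4/3, 0, -4/15, 0, 8/315, 0, …
Weyl lclm of L_f,L_g ⇒ L₀ (ord ≤ 4).
Integrate: L := L₀·Dx.
L = 4·Dx + Dx^3  (order 3).
h: a_k = 0, 4, -1, -8/3, 1/3, 8/15, -2/45, -16/315, 1/315, …
ICs: h(0) = 0, h′(0) = 4, h′′(0) = -2.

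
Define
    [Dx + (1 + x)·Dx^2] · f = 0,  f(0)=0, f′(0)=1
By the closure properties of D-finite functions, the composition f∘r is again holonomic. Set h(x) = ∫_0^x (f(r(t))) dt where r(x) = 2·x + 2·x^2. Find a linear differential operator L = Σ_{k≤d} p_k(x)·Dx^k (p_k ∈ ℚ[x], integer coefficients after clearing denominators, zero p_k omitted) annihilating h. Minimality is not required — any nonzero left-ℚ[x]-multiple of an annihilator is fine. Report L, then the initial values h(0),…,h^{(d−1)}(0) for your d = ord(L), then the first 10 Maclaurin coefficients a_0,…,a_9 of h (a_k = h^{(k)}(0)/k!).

f: a_k = 0, 1, -1/2, 1/3, -1/4, 1/5, -1/6, 1/7, -1/8, 1/9, …
Substitute x→r, Dx→(1/r')Dx; clear ⇒ L₀.
h=∫₀ˣh₀: take L = L₀·Dx.
L = (4·x + 4·x^2)·Dx^2 + (1 + 4·x + 6·x^2 + 4·x^3)·Dx^3  (order 3).
h: a_k = 0, 0, 1, 0, -1/3, 2/5, -4/15, 0, 2/7, -4/9, …
ICs: h(0) = 0, h′(0) = 0, h′′(0) = 2.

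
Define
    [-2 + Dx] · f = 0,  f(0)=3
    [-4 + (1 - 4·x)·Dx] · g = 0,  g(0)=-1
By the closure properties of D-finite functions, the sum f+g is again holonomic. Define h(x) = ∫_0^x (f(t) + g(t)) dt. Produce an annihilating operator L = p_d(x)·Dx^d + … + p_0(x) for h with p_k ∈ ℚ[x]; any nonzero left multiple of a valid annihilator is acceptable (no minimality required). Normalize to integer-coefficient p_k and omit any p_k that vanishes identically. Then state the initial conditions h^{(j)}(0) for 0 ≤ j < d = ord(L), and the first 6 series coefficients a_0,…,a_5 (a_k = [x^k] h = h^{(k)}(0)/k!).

L = (24 + 32·x)·Dx + (-14 - 16·x + 32·x^2)·Dx^2 + (1 - 16·x^2)·Dx^3  (order 3).
h: a_k = 0, 2, 1, -10/3, -15, -254/5, …
ICs: h(0) = 0, h′(0) = 2, h′′(0) = 2.

f: a_k = 3, 6, 6, 4, 2, 4/5, …
g: a_k = -1, -4, -16, -64, -256, -1024, …
L₀ := lclm(L_f,L_g); ord L₀ ≤ 1+1.
h=∫h₀ ⇒ L = L₀·Dx.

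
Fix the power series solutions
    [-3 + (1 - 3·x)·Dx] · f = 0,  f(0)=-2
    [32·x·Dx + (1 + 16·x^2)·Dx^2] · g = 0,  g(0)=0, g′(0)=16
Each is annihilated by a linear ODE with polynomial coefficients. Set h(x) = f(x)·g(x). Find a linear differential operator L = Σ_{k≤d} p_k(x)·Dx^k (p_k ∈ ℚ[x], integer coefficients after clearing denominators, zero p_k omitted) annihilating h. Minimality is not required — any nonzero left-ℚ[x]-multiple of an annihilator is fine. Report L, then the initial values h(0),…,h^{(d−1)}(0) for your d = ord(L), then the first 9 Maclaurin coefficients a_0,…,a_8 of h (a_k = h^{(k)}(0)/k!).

L = 96·x + (6 - 32·x + 192·x^2)·Dx + (-1 + 3·x - 16·x^2 + 48·x^3)·Dx^2  (order 2).
h: a_k = 0, -32, -96, -352/3, -352, -13472/5, -40416/5, -193376/35, -580128/35, …
ICs: h(0) = 0, h′(0) = -32.

f: a_k = -2, -6, -18, -54, -162, -486, -1458, -4374, -13122, …
g: a_k = 0, 16, 0, -256/3, 0, 4096/5, 0, -65536/7, 0, …
L₀ := L_f ⊗_s L_g (sym. prod.), ord ≤ 2.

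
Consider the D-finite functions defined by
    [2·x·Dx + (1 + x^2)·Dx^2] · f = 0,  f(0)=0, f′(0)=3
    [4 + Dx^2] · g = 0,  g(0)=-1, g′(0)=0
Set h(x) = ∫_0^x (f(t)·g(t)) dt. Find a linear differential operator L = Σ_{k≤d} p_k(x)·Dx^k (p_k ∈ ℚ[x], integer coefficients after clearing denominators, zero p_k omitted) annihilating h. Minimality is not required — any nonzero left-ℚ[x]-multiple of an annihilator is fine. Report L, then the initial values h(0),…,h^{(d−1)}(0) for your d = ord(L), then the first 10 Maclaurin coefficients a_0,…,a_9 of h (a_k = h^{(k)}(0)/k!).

L = (160 + 464·x^2 + 464·x^4 + 256·x^6 + 64·x^8)·Dx + (96·x + 224·x^3 + 192·x^5 + 64·x^7)·Dx^2 + (60 + 188·x^2 + 216·x^4 + 128·x^6 + 32·x^8)·Dx^3 + (24·x + 56·x^3 + 48·x^5 + 16·x^7)·Dx^4 + (5 + 18·x^2 + 25·x^4 + 16·x^6 + 4·x^8)·Dx^5  (order 5).
h: a_k = 0, 0, -3/2, 0, 7/4, 0, -23/30, 0, 269/840, 0, …
ICs: h(0) = 0, h′(0) = 0, h′′(0) = -3, h′′′(0) = 0, h′′′′(0) = 42.

f: a_k = 0, 3, 0, -1, 0, 3/5, 0, -3/7, 0, 1/3, …
g: a_k = -1, 0, 2, 0, -2/3, 0, 4/45, 0, -2/315, 0, …
f·g: L₀ = L_f ⊗_s L_g, ord ≤ 2·2.
∫: right-multiply L₀ by Dx.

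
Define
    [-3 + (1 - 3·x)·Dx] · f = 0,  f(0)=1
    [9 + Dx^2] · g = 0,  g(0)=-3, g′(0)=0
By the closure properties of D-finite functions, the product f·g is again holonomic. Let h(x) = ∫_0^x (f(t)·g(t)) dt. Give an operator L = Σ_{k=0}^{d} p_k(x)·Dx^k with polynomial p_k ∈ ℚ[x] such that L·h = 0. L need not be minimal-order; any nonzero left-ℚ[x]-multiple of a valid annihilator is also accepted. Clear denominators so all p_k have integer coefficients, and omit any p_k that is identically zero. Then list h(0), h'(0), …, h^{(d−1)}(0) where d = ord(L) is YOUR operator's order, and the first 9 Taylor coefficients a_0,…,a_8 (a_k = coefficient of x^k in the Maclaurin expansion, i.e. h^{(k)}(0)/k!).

f: a_k = 1, 3, 9, 27, 81, 243, 729, 2187, 6561, …
g: a_k = -3, 0, 27/2, 0, -81/8, 0, 243/80, 0, -2187/4480, …
Sym-product of L_f,L_g gives L₀ (≤ ord 2).
Integrate: L := L₀·Dx.
L = (-9 + 27·x)·Dx + 6·Dx^2 + (-1 + 3·x)·Dx^3  (order 3).
h: a_k = 0, -3, -9/2, -9/2, -81/8, -1053/40, -1053/16, -94527/560, -283581/640, …
ICs: h(0) = 0, h′(0) = -3, h′′(0) = -9.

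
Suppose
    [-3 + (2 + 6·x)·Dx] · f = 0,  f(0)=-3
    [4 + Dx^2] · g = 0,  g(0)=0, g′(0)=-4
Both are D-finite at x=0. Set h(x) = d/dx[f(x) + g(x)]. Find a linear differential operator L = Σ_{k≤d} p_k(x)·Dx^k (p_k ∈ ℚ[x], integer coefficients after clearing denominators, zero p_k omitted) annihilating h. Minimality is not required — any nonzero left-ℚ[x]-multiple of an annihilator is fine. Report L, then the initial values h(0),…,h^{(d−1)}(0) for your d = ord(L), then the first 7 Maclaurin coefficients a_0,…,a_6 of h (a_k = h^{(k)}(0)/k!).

L = (-1812 - 1152·x - 1728·x^2) + (-344 - 1800·x - 3456·x^2 - 3456·x^3)·Dx + (-453 - 288·x - 432·x^2)·Dx^2 + (-86 - 450·x - 864·x^2 - 864·x^3)·Dx^3  (order 3).
h: a_k = -17/2, 27/4, -115/16, 1215/32, -78593/768, 137781/512, -68168827/92160, …
ICs: h(0) = -17/2, h′(0) = 27/4, h′′(0) = -115/8.

f: a_k = -3, -9/2, 27/8, -81/16, 1215/128, -5103/256, 45927/1024, …
g: a_k = 0, -4, 0, 8/3, 0, -8/15, 0, …
h₀=f+g: left-lcm gives L₀, ord ≤ 3.
h=h₀': d/dx-closure on L₀ ⇒ L.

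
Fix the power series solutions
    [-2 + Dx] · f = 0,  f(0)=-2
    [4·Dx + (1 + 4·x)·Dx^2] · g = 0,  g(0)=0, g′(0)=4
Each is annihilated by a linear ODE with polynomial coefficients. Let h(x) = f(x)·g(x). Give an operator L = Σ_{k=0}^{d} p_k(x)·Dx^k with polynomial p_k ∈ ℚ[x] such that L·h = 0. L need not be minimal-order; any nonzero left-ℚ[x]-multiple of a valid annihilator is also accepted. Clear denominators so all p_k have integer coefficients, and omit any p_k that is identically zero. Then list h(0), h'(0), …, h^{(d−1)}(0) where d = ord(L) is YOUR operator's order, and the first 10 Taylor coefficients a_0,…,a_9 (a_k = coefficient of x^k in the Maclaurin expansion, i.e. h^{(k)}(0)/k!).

L = (-4 + 16·x) - 16·x·Dx + (1 + 4·x)·Dx^2  (order 2).
h: a_k = 0, -8, 0, -80/3, 64, -3344/15, 6784/9, -826528/315, 417664/45, -6288112/189, …
ICs: h(0) = 0, h′(0) = -8.

f: a_k = -2, -4, -4, -8/3, -4/3, -8/15, -8/45, -16/315, -4/315, -8/2835, …
g: a_k = 0, 4, -8, 64/3, -64, 1024/5, -2048/3, 16384/7, -8192, 262144/9, …
f·g: L₀ = L_f ⊗_s L_g, ord ≤ 1·2.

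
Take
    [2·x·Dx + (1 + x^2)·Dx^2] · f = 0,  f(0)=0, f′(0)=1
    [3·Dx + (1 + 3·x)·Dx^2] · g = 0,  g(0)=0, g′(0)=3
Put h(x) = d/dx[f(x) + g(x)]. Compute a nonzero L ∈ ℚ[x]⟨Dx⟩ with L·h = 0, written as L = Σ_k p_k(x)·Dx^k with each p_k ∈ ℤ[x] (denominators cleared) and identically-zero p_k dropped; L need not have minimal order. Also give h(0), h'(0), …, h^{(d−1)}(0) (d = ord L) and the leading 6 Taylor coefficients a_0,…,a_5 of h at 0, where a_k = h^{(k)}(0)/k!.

L = (-6 - 54·x + 18·x^2 + 18·x^3) + (-20 - 12·x - 48·x^2 + 36·x^3 + 36·x^4)·Dx + (-3 - 7·x + 6·x^2 + 2·x^3 + 9·x^4 + 9·x^5)·Dx^2  (order 2).
h: a_k = 4, -9, 26, -81, 244, -729, …
ICs: h(0) = 4, h′(0) = -9.

f: a_k = 0, 1, 0, -1/3, 0, 1/5, …
g: a_k = 0, 3, -9/2, 9, -81/4, 243/5, …
h₀=f+g: left-lcm gives L₀, ord ≤ 4.
h=h₀': d/dx-closure on L₀ ⇒ L.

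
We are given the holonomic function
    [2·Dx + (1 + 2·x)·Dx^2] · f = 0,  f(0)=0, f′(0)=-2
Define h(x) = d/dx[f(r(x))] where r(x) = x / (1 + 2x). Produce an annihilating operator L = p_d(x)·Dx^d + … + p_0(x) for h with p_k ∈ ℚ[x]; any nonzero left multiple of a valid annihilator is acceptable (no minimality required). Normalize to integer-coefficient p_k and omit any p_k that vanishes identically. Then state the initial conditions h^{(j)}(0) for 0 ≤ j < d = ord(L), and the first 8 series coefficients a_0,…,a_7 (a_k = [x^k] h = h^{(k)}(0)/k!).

L = (6 + 16·x) + (1 + 6·x + 8·x^2)·Dx  (order 1).
h: a_k = -2, 12, -56, 240, -992, 4032, -16256, 65280, …
ICs: h(0) = -2.

f: a_k = 0, -2, 2, -8/3, 4, -32/5, 32/3, -128/7, …
f∘r: x↦r, Dx↦Dx/r' in L_f ⇒ L₀.
Differentiate: ansatz ord ≤ ord L₀ ⇒ L.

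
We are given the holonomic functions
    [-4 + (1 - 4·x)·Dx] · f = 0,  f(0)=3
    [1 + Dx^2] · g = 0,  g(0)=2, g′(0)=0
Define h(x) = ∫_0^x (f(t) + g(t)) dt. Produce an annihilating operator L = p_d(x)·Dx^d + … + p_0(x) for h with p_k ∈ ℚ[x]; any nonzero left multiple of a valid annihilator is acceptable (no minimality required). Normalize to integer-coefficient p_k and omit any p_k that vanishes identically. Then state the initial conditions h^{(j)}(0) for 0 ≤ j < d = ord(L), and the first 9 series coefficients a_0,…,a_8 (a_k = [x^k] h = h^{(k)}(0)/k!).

L = (388 - 32·x + 64·x^2)·Dx + (-33 + 140·x - 48·x^2 + 64·x^3)·Dx^2 + (388 - 32·x + 64·x^2)·Dx^3 + (-33 + 140·x - 48·x^2 + 64·x^3)·Dx^4  (order 4).
h: a_k = 0, 5, 6, 47/3, 48, 9217/60, 512, 4423679/2520, 6144, …
ICs: h(0) = 0, h′(0) = 5, h′′(0) = 12, h′′′(0) = 94.

f: a_k = 3, 12, 48, 192, 768, 3072, 12288, 49152, 196608, …
g: a_k = 2, 0, -1, 0, 1/12, 0, -1/360, 0, 1/20160, …
Sum ⇒ L₀ = lclm(L_f,L_g) in ℚ(x)⟨Dx⟩.
h=∫h₀ ⇒ L = L₀·Dx.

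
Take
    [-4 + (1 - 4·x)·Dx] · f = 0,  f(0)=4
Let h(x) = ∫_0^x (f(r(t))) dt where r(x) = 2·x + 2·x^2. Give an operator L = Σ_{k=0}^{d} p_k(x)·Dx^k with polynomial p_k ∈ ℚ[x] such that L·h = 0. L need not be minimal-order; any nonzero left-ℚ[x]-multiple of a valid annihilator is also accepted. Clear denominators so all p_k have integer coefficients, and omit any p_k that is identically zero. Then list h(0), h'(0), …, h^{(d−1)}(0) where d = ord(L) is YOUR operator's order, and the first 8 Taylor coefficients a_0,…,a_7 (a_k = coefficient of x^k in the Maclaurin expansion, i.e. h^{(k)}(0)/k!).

f: a_k = 4, 16, 64, 256, 1024, 4096, 16384, 65536, …
f∘r: x↦r, Dx↦Dx/r' in L_f ⇒ L₀.
h=∫h₀ ⇒ L = L₀·Dx.
L = (8 + 16·x)·Dx + (-1 + 8·x + 8·x^2)·Dx^2  (order 2).
h: a_k = 0, 4, 16, 96, 640, 22784/5, 33792, 1804288/7, …
ICs: h(0) = 0, h′(0) = 4.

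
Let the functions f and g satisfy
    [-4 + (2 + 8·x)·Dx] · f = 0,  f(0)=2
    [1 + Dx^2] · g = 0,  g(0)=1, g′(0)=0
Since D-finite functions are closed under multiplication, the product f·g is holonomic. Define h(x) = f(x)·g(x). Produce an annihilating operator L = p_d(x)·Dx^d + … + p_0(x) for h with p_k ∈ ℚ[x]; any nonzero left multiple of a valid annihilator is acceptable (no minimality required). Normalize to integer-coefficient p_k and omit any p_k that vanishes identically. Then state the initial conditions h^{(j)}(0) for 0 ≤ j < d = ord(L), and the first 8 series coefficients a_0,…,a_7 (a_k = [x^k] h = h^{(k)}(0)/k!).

f: a_k = 2, 4, -4, 8, -20, 56, -168, 528, …
g: a_k = 1, 0, -1/2, 0, 1/24, 0, -1/720, 0, …
f·g: L₀ = L_f ⊗_s L_g, ord ≤ 1·2.
L = (13 + 8·x + 16·x^2) + (-4 - 16·x)·Dx + (1 + 8·x + 16·x^2)·Dx^2  (order 2).
h: a_k = 2, 4, -5, 6, -215/12, 313/6, -56941/360, 90059/180, …
ICs: h(0) = 2, h′(0) = 4.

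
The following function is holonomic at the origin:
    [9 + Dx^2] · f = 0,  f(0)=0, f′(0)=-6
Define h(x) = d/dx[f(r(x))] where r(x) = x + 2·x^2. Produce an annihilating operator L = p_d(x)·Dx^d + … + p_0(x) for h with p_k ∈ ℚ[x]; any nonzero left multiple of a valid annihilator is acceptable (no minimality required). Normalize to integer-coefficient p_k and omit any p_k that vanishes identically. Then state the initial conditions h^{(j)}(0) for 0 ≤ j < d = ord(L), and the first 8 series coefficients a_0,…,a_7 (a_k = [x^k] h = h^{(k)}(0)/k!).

f: a_k = 0, -6, 0, 9, 0, -81/20, 0, 243/280, …
L₀ from L_f via x↦r, Dx↦r'^{-1}Dx.
h=h₀': d/dx-closure on L₀ ⇒ L.
L = (57 + 144·x + 864·x^2 + 2304·x^3 + 2304·x^4) + (-12 - 48·x)·Dx + (1 + 8·x + 16·x^2)·Dx^2  (order 2).
h: a_k = -6, -24, 27, 216, 2079/4, 189, -45117/40, -12474/5, …
ICs: h(0) = -6, h′(0) = -24.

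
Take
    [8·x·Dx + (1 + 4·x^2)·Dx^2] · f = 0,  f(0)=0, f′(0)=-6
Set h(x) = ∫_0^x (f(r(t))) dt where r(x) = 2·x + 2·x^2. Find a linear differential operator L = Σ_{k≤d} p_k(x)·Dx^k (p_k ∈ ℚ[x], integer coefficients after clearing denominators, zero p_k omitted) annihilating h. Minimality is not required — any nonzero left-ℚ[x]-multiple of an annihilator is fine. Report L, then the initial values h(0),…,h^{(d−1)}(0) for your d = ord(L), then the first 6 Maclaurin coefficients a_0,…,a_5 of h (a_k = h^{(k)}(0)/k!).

L = (-2 + 32·x + 128·x^2 + 192·x^3 + 96·x^4)·Dx^2 + (1 + 2·x + 16·x^2 + 64·x^3 + 80·x^4 + 32·x^5)·Dx^3  (order 3).
h: a_k = 0, 0, -6, -4, 16, 192/5, …
ICs: h(0) = 0, h′(0) = 0, h′′(0) = -12.

f: a_k = 0, -6, 0, 8, 0, -96/5, …
L₀ from L_f via x↦r, Dx↦r'^{-1}Dx.
∫: right-multiply L₀ by Dx.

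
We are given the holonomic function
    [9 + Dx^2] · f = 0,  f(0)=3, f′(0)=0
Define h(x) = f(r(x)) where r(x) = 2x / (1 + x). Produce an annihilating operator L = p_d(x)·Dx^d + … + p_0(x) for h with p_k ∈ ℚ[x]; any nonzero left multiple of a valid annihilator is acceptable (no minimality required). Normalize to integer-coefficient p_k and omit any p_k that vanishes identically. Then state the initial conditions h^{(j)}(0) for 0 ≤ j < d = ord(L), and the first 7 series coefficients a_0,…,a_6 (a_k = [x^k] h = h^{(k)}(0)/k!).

f: a_k = 3, 0, -27/2, 0, 81/8, 0, -243/80, …
h₀=f(r): pull back L_f along r ⇒ L₀.
L = 36 + (2 + 6·x + 6·x^2 + 2·x^3)·Dx + (1 + 4·x + 6·x^2 + 4·x^3 + x^4)·Dx^2  (order 2).
h: a_k = 3, 0, -54, 108, 0, -432, 5778/5, …
ICs: h(0) = 3, h′(0) = 0.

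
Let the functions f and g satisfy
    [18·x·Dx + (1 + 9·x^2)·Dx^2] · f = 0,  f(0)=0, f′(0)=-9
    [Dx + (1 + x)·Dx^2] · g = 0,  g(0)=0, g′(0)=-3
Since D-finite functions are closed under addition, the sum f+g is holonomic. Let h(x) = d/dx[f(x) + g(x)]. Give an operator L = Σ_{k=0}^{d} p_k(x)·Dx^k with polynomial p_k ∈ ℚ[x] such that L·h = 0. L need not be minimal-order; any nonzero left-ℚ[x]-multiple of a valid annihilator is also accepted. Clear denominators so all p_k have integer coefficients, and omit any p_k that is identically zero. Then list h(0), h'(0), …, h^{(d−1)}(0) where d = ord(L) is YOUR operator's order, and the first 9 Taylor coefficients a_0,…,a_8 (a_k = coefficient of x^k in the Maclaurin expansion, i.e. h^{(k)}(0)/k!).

f: a_k = 0, -9, 0, 27, 0, -729/5, 0, 6561/7, 0, …
g: a_k = 0, -3, 3/2, -1, 3/4, -3/5, 1/2, -3/7, 3/8, …
Weyl lclm of L_f,L_g ⇒ L₀ (ord ≤ 4).
h=h₀': d/dx-closure on L₀ ⇒ L.
L = (-18 - 54·x + 486·x^2 + 162·x^3) + (-20 - 36·x + 432·x^2 + 972·x^3 + 324·x^4)·Dx + (-1 + 17·x + 18·x^2 + 162·x^3 + 243·x^4 + 81·x^5)·Dx^2  (order 2).
h: a_k = -12, 3, 78, 3, -732, 3, 6558, 3, -59052, …
ICs: h(0) = -12, h′(0) = 3.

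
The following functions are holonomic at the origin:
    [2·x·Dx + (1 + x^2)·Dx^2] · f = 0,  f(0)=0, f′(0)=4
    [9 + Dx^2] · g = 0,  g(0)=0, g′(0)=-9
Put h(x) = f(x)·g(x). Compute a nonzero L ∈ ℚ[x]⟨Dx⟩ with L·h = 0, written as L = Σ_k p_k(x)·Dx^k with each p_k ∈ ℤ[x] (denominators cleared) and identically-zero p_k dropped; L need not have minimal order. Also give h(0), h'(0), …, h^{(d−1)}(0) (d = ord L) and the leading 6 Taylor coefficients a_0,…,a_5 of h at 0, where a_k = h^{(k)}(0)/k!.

L = (1170 + 3834·x^2 + 4779·x^4 + 2916·x^6 + 729·x^8) + (396·x + 1044·x^3 + 972·x^5 + 324·x^7)·Dx + (220 + 768·x^2 + 1026·x^4 + 648·x^6 + 162·x^8)·Dx^2 + (44·x + 116·x^3 + 108·x^5 + 36·x^7)·Dx^3 + (10 + 38·x^2 + 55·x^4 + 36·x^6 + 9·x^8)·Dx^4  (order 4).
h: a_k = 0, 0, -36, 0, 66, 0, …
ICs: h(0) = 0, h′(0) = 0, h′′(0) = -72, h′′′(0) = 0.

f: a_k = 0, 4, 0, -4/3, 0, 4/5, …
g: a_k = 0, -9, 0, 27/2, 0, -243/40, …
L₀ := L_f ⊗_s L_g (sym. prod.), ord ≤ 4.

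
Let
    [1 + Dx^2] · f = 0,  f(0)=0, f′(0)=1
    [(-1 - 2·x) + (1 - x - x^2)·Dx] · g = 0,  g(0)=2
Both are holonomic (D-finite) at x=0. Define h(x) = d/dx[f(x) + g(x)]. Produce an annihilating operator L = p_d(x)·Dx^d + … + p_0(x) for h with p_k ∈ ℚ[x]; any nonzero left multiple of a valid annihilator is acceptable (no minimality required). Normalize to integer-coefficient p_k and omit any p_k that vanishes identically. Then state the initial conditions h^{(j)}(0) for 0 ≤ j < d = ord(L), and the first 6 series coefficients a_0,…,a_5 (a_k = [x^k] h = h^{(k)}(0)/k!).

L = (124 + 358·x + 470·x^2 + 230·x^3 + 130·x^4 + 18·x^5 + 6·x^6) + (-19 - 29·x + 36·x^2 + 55·x^3 + 50·x^4 + 27·x^5 + 7·x^6 + 2·x^7)·Dx + (124 + 358·x + 470·x^2 + 230·x^3 + 130·x^4 + 18·x^5 + 6·x^6)·Dx^2 + (-19 - 29·x + 36·x^2 + 55·x^3 + 50·x^4 + 27·x^5 + 7·x^6 + 2·x^7)·Dx^3  (order 3).
h: a_k = 3, 8, 35/2, 40, 1921/24, 156, …
ICs: h(0) = 3, h′(0) = 8, h′′(0) = 35.

f: a_k = 0, 1, 0, -1/6, 0, 1/120, …
g: a_k = 2, 2, 4, 6, 10, 16, …
L₀ := lclm(L_f,L_g); ord L₀ ≤ 2+1.
Derive L from L₀ (diff closure).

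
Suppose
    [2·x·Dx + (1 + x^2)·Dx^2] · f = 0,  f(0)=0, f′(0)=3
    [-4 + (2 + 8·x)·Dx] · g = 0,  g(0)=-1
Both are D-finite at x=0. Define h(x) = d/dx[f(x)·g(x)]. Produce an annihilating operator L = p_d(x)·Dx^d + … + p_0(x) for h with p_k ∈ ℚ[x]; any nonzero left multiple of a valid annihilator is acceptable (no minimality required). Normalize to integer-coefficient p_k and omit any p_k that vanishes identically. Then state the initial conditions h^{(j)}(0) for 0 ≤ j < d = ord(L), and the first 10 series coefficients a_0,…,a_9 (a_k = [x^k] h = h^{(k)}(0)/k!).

f: a_k = 0, 3, 0, -1, 0, 3/5, 0, -3/7, 0, 1/3, …
g: a_k = -1, -2, 2, -4, 10, -28, 84, -264, 858, -2860, …
f·g: L₀ = L_f ⊗_s L_g, ord ≤ 2·1.
Differentiate: ansatz ord ≤ ord L₀ ⇒ L.
L = (-10 + 40·x + 98·x^2 - 24·x^3 - 12·x^4) + (13 + 66·x + 117·x^2 + 226·x^3 - 84·x^4 - 48·x^5)·Dx + (3 + 23·x + 42·x^2 - x^3 + 23·x^4 - 24·x^5 - 16·x^6)·Dx^2  (order 2).
h: a_k = -3, -12, 21, -40, 137, -2436/5, 8527/5, -214352/35, 157173/7, -1749668/21, …
ICs: h(0) = -3, h′(0) = -12.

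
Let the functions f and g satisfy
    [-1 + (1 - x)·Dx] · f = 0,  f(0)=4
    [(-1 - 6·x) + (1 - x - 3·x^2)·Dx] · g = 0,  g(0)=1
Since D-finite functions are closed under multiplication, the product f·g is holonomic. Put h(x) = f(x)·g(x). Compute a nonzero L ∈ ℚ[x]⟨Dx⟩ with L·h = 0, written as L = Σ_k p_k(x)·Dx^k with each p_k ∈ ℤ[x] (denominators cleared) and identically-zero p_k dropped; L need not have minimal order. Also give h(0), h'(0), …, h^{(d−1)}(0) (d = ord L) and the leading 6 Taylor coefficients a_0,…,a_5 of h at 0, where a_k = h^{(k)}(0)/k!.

f: a_k = 4, 4, 4, 4, 4, 4, …
g: a_k = 1, 1, 4, 7, 19, 40, …
Product ⇒ symmetric product L₀, ord ≤ 1.
L = (-2 - 4·x + 9·x^2) + (1 - 2·x - 2·x^2 + 3·x^3)·Dx  (order 1).
h: a_k = 4, 8, 24, 52, 128, 288, …
ICs: h(0) = 4.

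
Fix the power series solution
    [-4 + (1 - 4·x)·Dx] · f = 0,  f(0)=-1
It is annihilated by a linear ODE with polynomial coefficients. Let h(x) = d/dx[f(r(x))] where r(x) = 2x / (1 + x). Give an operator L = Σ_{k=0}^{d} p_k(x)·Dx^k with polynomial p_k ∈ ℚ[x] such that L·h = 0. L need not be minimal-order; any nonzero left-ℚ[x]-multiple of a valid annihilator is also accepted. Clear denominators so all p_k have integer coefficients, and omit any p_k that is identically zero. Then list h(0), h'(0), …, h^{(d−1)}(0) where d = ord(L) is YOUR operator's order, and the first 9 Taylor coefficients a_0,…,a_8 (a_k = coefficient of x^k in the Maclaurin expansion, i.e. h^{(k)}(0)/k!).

L = 14 + (-1 + 7·x)·Dx  (order 1).
h: a_k = -8, -112, -1176, -10976, -96040, -806736, -6588344, -52706752, -415065672, …
ICs: h(0) = -8.

f: a_k = -1, -4, -16, -64, -256, -1024, -4096, -16384, -65536, …
Substitute x→r, Dx→(1/r')Dx; clear ⇒ L₀.
Differentiate: ansatz ord ≤ ord L₀ ⇒ L.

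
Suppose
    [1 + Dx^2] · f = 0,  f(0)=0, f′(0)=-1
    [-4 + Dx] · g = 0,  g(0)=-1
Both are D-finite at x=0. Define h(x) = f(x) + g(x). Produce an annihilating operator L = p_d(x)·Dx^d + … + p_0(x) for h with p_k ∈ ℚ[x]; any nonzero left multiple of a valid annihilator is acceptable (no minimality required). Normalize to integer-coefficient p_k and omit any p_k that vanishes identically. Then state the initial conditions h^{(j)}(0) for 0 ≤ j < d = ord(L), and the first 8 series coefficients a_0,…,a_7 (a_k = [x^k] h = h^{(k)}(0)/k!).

L = -4 + Dx - 4·Dx^2 + Dx^3  (order 3).
h: a_k = -1, -5, -8, -21/2, -32/3, -205/24, -256/45, -5461/1680, …
ICs: h(0) = -1, h′(0) = -5, h′′(0) = -16.

f: a_k = 0, -1, 0, 1/6, 0, -1/120, 0, 1/5040, …
g: a_k = -1, -4, -8, -32/3, -32/3, -128/15, -256/45, -1024/315, …
L₀ := lclm(L_f,L_g); ord L₀ ≤ 2+1.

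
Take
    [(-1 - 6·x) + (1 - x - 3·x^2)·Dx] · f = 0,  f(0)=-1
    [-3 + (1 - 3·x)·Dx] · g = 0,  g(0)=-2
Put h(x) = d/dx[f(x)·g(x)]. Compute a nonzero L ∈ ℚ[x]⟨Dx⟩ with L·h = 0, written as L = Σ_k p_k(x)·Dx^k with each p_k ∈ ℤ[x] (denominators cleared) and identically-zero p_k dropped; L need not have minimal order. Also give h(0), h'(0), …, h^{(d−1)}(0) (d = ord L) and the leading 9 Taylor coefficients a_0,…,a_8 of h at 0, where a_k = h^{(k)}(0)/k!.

L = (32 - 54·x - 216·x^2 + 972·x^4) + (-4 + 16·x + 27·x^2 - 144·x^3 + 243·x^5)·Dx  (order 1).
h: a_k = 8, 64, 330, 1472, 5920, 22476, 81704, 288256, 993726, …
ICs: h(0) = 8.

f: a_k = -1, -1, -4, -7, -19, -40, -97, -217, -508, …
g: a_k = -2, -6, -18, -54, -162, -486, -1458, -4374, -13122, …
f·g: L₀ = L_f ⊗_s L_g, ord ≤ 1·1.
Derive L from L₀ (diff closure).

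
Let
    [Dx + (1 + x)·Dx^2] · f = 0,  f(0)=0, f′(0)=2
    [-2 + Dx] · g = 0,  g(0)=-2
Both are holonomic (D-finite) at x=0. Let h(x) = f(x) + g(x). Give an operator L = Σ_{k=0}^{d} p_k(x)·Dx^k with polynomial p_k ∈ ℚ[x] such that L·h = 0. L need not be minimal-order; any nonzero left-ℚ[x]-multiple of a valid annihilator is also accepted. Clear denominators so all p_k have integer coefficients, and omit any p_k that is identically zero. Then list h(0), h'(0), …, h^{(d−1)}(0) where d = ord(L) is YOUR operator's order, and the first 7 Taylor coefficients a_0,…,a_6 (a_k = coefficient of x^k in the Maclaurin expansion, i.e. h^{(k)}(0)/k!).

f: a_k = 0, 2, -1, 2/3, -1/2, 2/5, -1/3, …
g: a_k = -2, -4, -4, -8/3, -4/3, -8/15, -8/45, …
Sum ⇒ L₀ = lclm(L_f,L_g) in ℚ(x)⟨Dx⟩.
L = (-8 - 4·x)·Dx + (-2 - 8·x - 4·x^2)·Dx^2 + (3 + 5·x + 2·x^2)·Dx^3  (order 3).
h: a_k = -2, -2, -5, -2, -11/6, -2/15, -23/45, …
ICs: h(0) = -2, h′(0) = -2, h′′(0) = -10.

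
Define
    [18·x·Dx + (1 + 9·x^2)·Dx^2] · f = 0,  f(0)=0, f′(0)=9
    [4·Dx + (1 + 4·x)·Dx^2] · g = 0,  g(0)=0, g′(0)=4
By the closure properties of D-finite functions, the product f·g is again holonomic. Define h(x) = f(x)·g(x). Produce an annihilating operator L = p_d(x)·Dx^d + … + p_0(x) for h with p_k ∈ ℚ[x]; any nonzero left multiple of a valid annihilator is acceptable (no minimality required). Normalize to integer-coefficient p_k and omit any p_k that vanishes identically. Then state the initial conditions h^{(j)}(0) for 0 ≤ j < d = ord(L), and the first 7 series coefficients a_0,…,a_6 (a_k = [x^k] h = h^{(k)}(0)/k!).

f: a_k = 0, 9, 0, -27, 0, 729/5, 0, …
g: a_k = 0, 4, -8, 64/3, -64, 1024/5, -2048/3, …
L₀ := L_f ⊗_s L_g (sym. prod.), ord ≤ 4.
L = (2448 + 17280·x + 76464·x^2 + 518400·x^3 + 1399680·x^4 + 2426112·x^5 + 1679616·x^7)·Dx + (452 + 10800·x + 98028·x^2 + 491184·x^3 + 1840320·x^4 + 4339008·x^5 + 6531840·x^6 + 1259712·x^7 + 5878656·x^8)·Dx^2 + (136 + 1912·x + 18576·x^2 + 103608·x^3 + 389448·x^4 + 1100304·x^5 + 2239488·x^6 + 3277584·x^7 + 1259712·x^8 + 3359232·x^9)·Dx^3 + (13 + 176·x + 1234·x^2 + 6048·x^3 + 22833·x^4 + 68688·x^5 + 154224·x^6 + 279936·x^7 + 399492·x^8 + 209952·x^9 + 419904·x^10)·Dx^4  (order 4).
h: a_k = 0, 0, 36, -72, 84, -360, 9252/5, …
ICs: h(0) = 0, h′(0) = 0, h′′(0) = 72, h′′′(0) = -432.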